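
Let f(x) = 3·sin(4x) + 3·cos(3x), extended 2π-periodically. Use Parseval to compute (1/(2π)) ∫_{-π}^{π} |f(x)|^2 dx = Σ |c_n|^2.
Σ |c_n|^2 = 9

Expand |f|^2 and use orthogonality of {sin(nx), cos(mx)} on [-π, π]:
  ∫_{-π}^{π} sin(nx)^2 dx = π, ∫ cos(mx)^2 dx = π, and cross terms integrate to 0.
So ∫_{-π}^{π} f(x)^2 dx = 3^2 · π + 3^2 · π = (9 + 9)π.
Divide by 2π: (9 + 9)/2 = 9.
By Parseval, this equals Σ |c_n|^2.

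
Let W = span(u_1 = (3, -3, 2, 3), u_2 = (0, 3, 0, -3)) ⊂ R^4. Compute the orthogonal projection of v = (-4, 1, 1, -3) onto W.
proj_W(v) = (-30/13, 2, -20/13, -2)

Set up U = [u_1 | ... | u_2] ∈ R^(4×2). The projector onto W = col(U) is P = U (U^T U)^(-1) U^T.
Compute U^T U =
  [31, -18]
  [-18, 18],
and U^T v = (-22, 12).
Solve U^T U · c = U^T v for the coefficients: c = (-10/13, -4/39). The projection is proj_W(v) = U c.
Check: (v - proj_W(v)) · u_1 = 0  (should be 0).
Check: (v - proj_W(v)) · u_2 = 0  (should be 0).
Result: proj_W(v) = (-30/13, 2, -20/13, -2).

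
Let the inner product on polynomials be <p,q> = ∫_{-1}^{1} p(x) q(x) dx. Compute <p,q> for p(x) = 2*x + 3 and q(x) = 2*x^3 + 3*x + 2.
<p,q> = 88/5

Expand the product: p(x)·q(x) = 4*x^4 + 6*x^3 + 6*x^2 + 13*x + 6.
∫_{-1}^{1} of each monomial x^k gives [2/(k+1) if k even, 0 if k odd]. Integrating term-by-term (or equivalently evaluating the antiderivative F(x) = 4*x^5/5 + 3*x^4/2 + 2*x^3 + 13*x^2/2 + 6*x at the endpoints):
  F(1) − F(−1) = 84/5 − (-4/5) = 88/5.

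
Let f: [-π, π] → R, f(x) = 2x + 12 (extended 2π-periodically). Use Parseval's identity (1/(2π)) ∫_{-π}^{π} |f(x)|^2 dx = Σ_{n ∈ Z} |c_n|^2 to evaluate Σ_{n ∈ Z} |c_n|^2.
Σ |c_n|^2 = 4π^2/3 + 144

Expand and integrate term by term over [-π, π]:
  ∫ (2x)^2 dx = 4·(2π^3/3); ∫ 2·2·(12)·x dx = 0 (odd integrand); ∫ 12^2 dx = 144·2π.
So (1/(2π)) ∫_{-π}^{π} (2x + 12)^2 dx = 4π^2/3 + 144 = 4π^2/3 + 144.
Parseval ⇒ Σ |c_n|^2 = 4π^2/3 + 144.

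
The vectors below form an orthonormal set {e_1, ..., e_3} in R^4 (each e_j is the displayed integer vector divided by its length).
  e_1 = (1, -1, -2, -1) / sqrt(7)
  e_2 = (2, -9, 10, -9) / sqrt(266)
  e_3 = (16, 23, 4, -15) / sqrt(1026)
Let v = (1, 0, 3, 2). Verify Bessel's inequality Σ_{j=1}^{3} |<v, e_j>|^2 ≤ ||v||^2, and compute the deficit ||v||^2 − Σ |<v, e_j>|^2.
Σ |<v, e_j>|^2 = 209/27; ||v||^2 = 14; deficit = 169/27

Write each e_j = u_j / sqrt(<u_j, u_j>) where u_j is the displayed integer vector. Then <v, e_j> = <v, u_j> / sqrt(<u_j, u_j>), so |<v, e_j>|^2 = <v, u_j>^2 / <u_j, u_j>.
Coefficients: <v, e_1> = -7/sqrt(7), <v, e_2> = 14/sqrt(266), <v, e_3> = -2/sqrt(1026).
Square and sum: Σ |<v, e_j>|^2 = 209/27.
Compute ||v||^2 = v·v = 14.
Deficit = 14 − 209/27 = 169/27 ≥ 0, confirming Bessel's inequality. (The deficit equals ||v − Σ <v,e_j> e_j||^2, the squared distance from v to span{e_j}.)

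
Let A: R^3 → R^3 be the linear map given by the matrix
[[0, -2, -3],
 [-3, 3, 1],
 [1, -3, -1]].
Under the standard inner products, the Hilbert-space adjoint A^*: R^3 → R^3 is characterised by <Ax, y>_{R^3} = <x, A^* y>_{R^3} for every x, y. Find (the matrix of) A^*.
A^* = A^T =
[[0, -3, 1],
 [-2, 3, -3],
 [-3, 1, -1]]

For real matrices with standard dot products, the defining identity <Ax, y> = <x, A^* y> gives (Ax)^T y = x^T (A^*) y, i.e. x^T A^T y = x^T (A^*) y. Since this holds for all x, y, we must have A^* = A^T. Therefore
A^* =
[[0, -3, 1],
 [-2, 3, -3],
 [-3, 1, -1]].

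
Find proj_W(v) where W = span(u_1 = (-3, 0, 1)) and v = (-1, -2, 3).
proj_W(v) = (-9/5, 0, 3/5)

Set up U = [u_1 | ... | u_1] ∈ R^(3×1). The projector onto W = col(U) is P = U (U^T U)^(-1) U^T.
Compute U^T U =
  [10],
and U^T v = (6).
Solve U^T U · c = U^T v for the coefficients: c = (3/5). The projection is proj_W(v) = U c.
Check: (v - proj_W(v)) · u_1 = 0  (should be 0).
Result: proj_W(v) = (-9/5, 0, 3/5).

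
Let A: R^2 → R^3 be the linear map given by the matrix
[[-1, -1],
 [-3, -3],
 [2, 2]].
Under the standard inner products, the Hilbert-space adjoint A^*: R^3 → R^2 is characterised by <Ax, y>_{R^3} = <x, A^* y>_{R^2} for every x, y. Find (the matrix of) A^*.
A^* = A^T =
[[-1, -3, 2],
 [-1, -3, 2]]

For real matrices with standard dot products, the defining identity <Ax, y> = <x, A^* y> gives (Ax)^T y = x^T (A^*) y, i.e. x^T A^T y = x^T (A^*) y. Since this holds for all x, y, we must have A^* = A^T. Therefore
A^* =
[[-1, -3, 2],
 [-1, -3, 2]].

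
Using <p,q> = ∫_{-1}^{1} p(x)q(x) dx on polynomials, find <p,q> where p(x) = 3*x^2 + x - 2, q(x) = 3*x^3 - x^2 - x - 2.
<p,q> = 14/3

Expand the product: p(x)·q(x) = 9*x^5 - 10*x^3 - 5*x^2 + 4.
∫_{-1}^{1} of each monomial x^k gives [2/(k+1) if k even, 0 if k odd]. Integrating term-by-term (or equivalently evaluating the antiderivative F(x) = 3*x^6/2 - 5*x^4/2 - 5*x^3/3 + 4*x at the endpoints):
  F(1) − F(−1) = 4/3 − (-10/3) = 14/3.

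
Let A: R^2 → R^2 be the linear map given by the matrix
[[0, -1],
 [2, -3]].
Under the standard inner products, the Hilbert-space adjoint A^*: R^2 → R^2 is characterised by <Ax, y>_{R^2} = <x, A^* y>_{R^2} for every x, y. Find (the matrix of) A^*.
A^* = A^T =
[[0, 2],
 [-1, -3]]

For real matrices with standard dot products, the defining identity <Ax, y> = <x, A^* y> gives (Ax)^T y = x^T (A^*) y, i.e. x^T A^T y = x^T (A^*) y. Since this holds for all x, y, we must have A^* = A^T. Therefore
A^* =
[[0, 2],
 [-1, -3]].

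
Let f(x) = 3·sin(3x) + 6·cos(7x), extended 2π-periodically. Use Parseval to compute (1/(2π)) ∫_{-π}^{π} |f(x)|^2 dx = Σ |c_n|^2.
Σ |c_n|^2 = 45/2

Expand |f|^2 and use orthogonality of {sin(nx), cos(mx)} on [-π, π]:
  ∫_{-π}^{π} sin(nx)^2 dx = π, ∫ cos(mx)^2 dx = π, and cross terms integrate to 0.
So ∫_{-π}^{π} f(x)^2 dx = 3^2 · π + 6^2 · π = (9 + 36)π.
Divide by 2π: (9 + 36)/2 = 45/2.
By Parseval, this equals Σ |c_n|^2.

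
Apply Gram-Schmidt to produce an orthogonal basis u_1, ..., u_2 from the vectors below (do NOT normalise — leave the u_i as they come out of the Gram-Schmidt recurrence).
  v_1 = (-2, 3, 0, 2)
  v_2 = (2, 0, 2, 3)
Orthogonal basis:
  u_1 = (-2, 3, 0, 2)
  u_2 = (38/17, -6/17, 2, 47/17)

Apply the Gram-Schmidt recurrence
  u_1 = v_1
  u_i = v_i − Σ_{j<i} ((v_i · u_j) / (u_j · u_j)) · u_j.

Step by step this gives:
  u_1 = (-2, 3, 0, 2)
  u_2 = (38/17, -6/17, 2, 47/17)

Orthogonality check:
  u_2 · u_1 = 0 (should be 0)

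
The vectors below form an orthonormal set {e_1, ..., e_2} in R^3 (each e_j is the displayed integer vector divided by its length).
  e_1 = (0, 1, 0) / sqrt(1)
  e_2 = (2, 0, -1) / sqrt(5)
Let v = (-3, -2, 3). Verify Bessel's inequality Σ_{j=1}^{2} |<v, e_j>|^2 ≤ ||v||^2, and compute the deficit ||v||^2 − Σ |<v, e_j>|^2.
Σ |<v, e_j>|^2 = 101/5; ||v||^2 = 22; deficit = 9/5

Write each e_j = u_j / sqrt(<u_j, u_j>) where u_j is the displayed integer vector. Then <v, e_j> = <v, u_j> / sqrt(<u_j, u_j>), so |<v, e_j>|^2 = <v, u_j>^2 / <u_j, u_j>.
Coefficients: <v, e_1> = -2/sqrt(1), <v, e_2> = -9/sqrt(5).
Square and sum: Σ |<v, e_j>|^2 = 101/5.
Compute ||v||^2 = v·v = 22.
Deficit = 22 − 101/5 = 9/5 ≥ 0, confirming Bessel's inequality. (The deficit equals ||v − Σ <v,e_j> e_j||^2, the squared distance from v to span{e_j}.)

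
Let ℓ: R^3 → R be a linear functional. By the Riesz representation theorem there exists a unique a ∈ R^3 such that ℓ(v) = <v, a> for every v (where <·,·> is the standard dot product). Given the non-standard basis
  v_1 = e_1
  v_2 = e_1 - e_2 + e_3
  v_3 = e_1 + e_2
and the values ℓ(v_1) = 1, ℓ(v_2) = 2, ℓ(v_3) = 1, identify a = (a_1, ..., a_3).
a = (1, 0, 1)

Write a = (a_1, ..., a_3) in the standard basis. For each basis vector v_i, ℓ(v_i) = <v_i, a> is a linear equation in the a_j's. Collect the n equations into a matrix system V a = ℓ, where row i of V is v_i (expressed in the standard basis). Since V is invertible (lower-triangular with 1s on the diagonal, up to permutation), solve by back-substitution:
  V =
[[1, 0, 0],
 [1, -1, 1],
 [1, 1, 0]]
  V a = (1, 2, 1)
Solving gives a = (1, 0, 1).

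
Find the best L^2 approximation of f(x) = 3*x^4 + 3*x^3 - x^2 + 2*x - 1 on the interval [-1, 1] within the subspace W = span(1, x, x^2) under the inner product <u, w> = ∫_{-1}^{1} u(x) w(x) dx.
g(x) = 11*x^2/7 + 19*x/5 - 44/35

The best approximation g ∈ W is the orthogonal projection of f onto W. Writing g = a_0 + a_1 x + a_2 x^2, the coefficients solve the normal equations G · a = b where
  G_{ij} = <φ_i, φ_j> and b_i = <f, φ_i>, with φ_0 = 1, φ_1 = x, φ_2 = x^2.
G =
  [2, 0, 2/3]
  [0, 2/3, 0]
  [2/3, 0, 2/5],
b = (-22/15, 38/15, -22/105).
Solving gives a_0 = -44/35, a_1 = 19/5, a_2 = 11/7, so
  g(x) = 11*x^2/7 + 19*x/5 - 44/35.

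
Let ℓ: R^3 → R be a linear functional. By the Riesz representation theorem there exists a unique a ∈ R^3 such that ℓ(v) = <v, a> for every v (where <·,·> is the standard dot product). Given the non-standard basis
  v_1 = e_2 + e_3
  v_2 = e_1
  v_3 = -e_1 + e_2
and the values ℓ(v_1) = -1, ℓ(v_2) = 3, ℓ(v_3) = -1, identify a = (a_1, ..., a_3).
a = (3, 2, -3)

Write a = (a_1, ..., a_3) in the standard basis. For each basis vector v_i, ℓ(v_i) = <v_i, a> is a linear equation in the a_j's. Collect the n equations into a matrix system V a = ℓ, where row i of V is v_i (expressed in the standard basis). Since V is invertible (lower-triangular with 1s on the diagonal, up to permutation), solve by back-substitution:
  V =
[[0, 1, 1],
 [1, 0, 0],
 [-1, 1, 0]]
  V a = (-1, 3, -1)
Solving gives a = (3, 2, -3).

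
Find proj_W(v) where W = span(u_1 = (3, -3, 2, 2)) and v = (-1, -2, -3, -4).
proj_W(v) = (-33/26, 33/26, -11/13, -11/13)

Set up U = [u_1 | ... | u_1] ∈ R^(4×1). The projector onto W = col(U) is P = U (U^T U)^(-1) U^T.
Compute U^T U =
  [26],
and U^T v = (-11).
Solve U^T U · c = U^T v for the coefficients: c = (-11/26). The projection is proj_W(v) = U c.
Check: (v - proj_W(v)) · u_1 = 0  (should be 0).
Result: proj_W(v) = (-33/26, 33/26, -11/13, -11/13).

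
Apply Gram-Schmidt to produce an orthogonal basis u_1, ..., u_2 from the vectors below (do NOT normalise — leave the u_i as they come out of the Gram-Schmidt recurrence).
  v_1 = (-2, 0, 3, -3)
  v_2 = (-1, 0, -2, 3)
Orthogonal basis:
  u_1 = (-2, 0, 3, -3)
  u_2 = (-24/11, 0, -5/22, 27/22)

Apply the Gram-Schmidt recurrence
  u_1 = v_1
  u_i = v_i − Σ_{j<i} ((v_i · u_j) / (u_j · u_j)) · u_j.

Step by step this gives:
  u_1 = (-2, 0, 3, -3)
  u_2 = (-24/11, 0, -5/22, 27/22)

Orthogonality check:
  u_2 · u_1 = 0 (should be 0)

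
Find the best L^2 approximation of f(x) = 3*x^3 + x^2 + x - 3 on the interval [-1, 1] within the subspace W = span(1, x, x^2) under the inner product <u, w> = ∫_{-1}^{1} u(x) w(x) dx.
g(x) = x^2 + 14*x/5 - 3

The best approximation g ∈ W is the orthogonal projection of f onto W. Writing g = a_0 + a_1 x + a_2 x^2, the coefficients solve the normal equations G · a = b where
  G_{ij} = <φ_i, φ_j> and b_i = <f, φ_i>, with φ_0 = 1, φ_1 = x, φ_2 = x^2.
G =
  [2, 0, 2/3]
  [0, 2/3, 0]
  [2/3, 0, 2/5],
b = (-16/3, 28/15, -8/5).
Solving gives a_0 = -3, a_1 = 14/5, a_2 = 1, so
  g(x) = x^2 + 14*x/5 - 3.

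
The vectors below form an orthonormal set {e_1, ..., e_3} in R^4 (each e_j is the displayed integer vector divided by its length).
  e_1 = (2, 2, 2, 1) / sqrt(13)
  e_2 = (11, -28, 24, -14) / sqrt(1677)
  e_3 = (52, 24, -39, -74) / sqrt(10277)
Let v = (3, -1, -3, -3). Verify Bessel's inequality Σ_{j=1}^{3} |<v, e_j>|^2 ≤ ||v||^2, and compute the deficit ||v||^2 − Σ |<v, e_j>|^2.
Σ |<v, e_j>|^2 = 17267/717; ||v||^2 = 28; deficit = 2809/717

Write each e_j = u_j / sqrt(<u_j, u_j>) where u_j is the displayed integer vector. Then <v, e_j> = <v, u_j> / sqrt(<u_j, u_j>), so |<v, e_j>|^2 = <v, u_j>^2 / <u_j, u_j>.
Coefficients: <v, e_1> = -5/sqrt(13), <v, e_2> = 31/sqrt(1677), <v, e_3> = 471/sqrt(10277).
Square and sum: Σ |<v, e_j>|^2 = 17267/717.
Compute ||v||^2 = v·v = 28.
Deficit = 28 − 17267/717 = 2809/717 ≥ 0, confirming Bessel's inequality. (The deficit equals ||v − Σ <v,e_j> e_j||^2, the squared distance from v to span{e_j}.)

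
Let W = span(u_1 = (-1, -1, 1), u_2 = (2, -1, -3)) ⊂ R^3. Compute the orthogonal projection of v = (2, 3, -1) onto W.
proj_W(v) = (22/13, 40/13, -16/13)

Set up U = [u_1 | ... | u_2] ∈ R^(3×2). The projector onto W = col(U) is P = U (U^T U)^(-1) U^T.
Compute U^T U =
  [3, -4]
  [-4, 14],
and U^T v = (-6, 4).
Solve U^T U · c = U^T v for the coefficients: c = (-34/13, -6/13). The projection is proj_W(v) = U c.
Check: (v - proj_W(v)) · u_1 = 0  (should be 0).
Check: (v - proj_W(v)) · u_2 = 0  (should be 0).
Result: proj_W(v) = (22/13, 40/13, -16/13).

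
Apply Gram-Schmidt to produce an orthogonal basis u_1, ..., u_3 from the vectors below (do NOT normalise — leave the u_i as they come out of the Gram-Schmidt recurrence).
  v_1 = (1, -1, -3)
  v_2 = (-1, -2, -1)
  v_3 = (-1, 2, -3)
Orthogonal basis:
  u_1 = (1, -1, -3)
  u_2 = (-15/11, -18/11, 1/11)
  u_3 = (-11/5, 44/25, -33/25)

Apply the Gram-Schmidt recurrence
  u_1 = v_1
  u_i = v_i − Σ_{j<i} ((v_i · u_j) / (u_j · u_j)) · u_j.

Step by step this gives:
  u_1 = (1, -1, -3)
  u_2 = (-15/11, -18/11, 1/11)
  u_3 = (-11/5, 44/25, -33/25)

Orthogonality check:
  u_2 · u_1 = 0 (should be 0)
  u_3 · u_1 = 0 (should be 0)
  u_3 · u_2 = 0 (should be 0)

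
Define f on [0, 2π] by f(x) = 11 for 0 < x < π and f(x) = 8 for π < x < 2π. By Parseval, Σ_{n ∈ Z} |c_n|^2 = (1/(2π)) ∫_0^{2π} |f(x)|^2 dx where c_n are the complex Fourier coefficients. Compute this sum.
Σ |c_n|^2 = 185/2

Parseval equates the L^2 energy of f (normalised by 1/(2π)) with the ℓ^2 sum of its Fourier coefficients: (1/(2π)) ∫_0^{2π} |f|^2 = Σ |c_n|^2.
Compute the left side: (1/(2π)) [∫_0^π 11^2 dx + ∫_π^{2π} 8^2 dx] = (1/(2π)) · (121π + 64π) = (121 + 64)/2 = 185/2.
So Σ_{n ∈ Z} |c_n|^2 = 185/2.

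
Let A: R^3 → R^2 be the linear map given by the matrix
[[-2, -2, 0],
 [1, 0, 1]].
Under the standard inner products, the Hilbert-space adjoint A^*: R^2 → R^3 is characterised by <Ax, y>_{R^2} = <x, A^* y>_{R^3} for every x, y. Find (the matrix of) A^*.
A^* = A^T =
[[-2, 1],
 [-2, 0],
 [0, 1]]

For real matrices with standard dot products, the defining identity <Ax, y> = <x, A^* y> gives (Ax)^T y = x^T (A^*) y, i.e. x^T A^T y = x^T (A^*) y. Since this holds for all x, y, we must have A^* = A^T. Therefore
A^* =
[[-2, 1],
 [-2, 0],
 [0, 1]].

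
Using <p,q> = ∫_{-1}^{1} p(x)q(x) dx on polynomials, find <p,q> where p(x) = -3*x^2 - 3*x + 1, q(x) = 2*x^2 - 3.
<p,q> = -16/15

Expand the product: p(x)·q(x) = -6*x^4 - 6*x^3 + 11*x^2 + 9*x - 3.
∫_{-1}^{1} of each monomial x^k gives [2/(k+1) if k even, 0 if k odd]. Integrating term-by-term (or equivalently evaluating the antiderivative F(x) = -6*x^5/5 - 3*x^4/2 + 11*x^3/3 + 9*x^2/2 - 3*x at the endpoints):
  F(1) − F(−1) = 37/15 − (53/15) = -16/15.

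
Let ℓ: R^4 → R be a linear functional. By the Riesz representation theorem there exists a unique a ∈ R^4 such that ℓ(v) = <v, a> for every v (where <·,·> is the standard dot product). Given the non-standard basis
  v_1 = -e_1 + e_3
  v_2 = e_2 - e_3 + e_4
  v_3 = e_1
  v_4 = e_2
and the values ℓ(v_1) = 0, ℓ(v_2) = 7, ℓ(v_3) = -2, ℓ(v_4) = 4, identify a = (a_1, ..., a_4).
a = (-2, 4, -2, 1)

Write a = (a_1, ..., a_4) in the standard basis. For each basis vector v_i, ℓ(v_i) = <v_i, a> is a linear equation in the a_j's. Collect the n equations into a matrix system V a = ℓ, where row i of V is v_i (expressed in the standard basis). Since V is invertible (lower-triangular with 1s on the diagonal, up to permutation), solve by back-substitution:
  V =
[[-1, 0, 1, 0],
 [0, 1, -1, 1],
 [1, 0, 0, 0],
 [0, 1, 0, 0]]
  V a = (0, 7, -2, 4)
Solving gives a = (-2, 4, -2, 1).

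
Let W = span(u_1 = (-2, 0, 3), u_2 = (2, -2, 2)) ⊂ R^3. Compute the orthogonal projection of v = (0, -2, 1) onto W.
proj_W(v) = (12/19, -18/19, 27/19)

Set up U = [u_1 | ... | u_2] ∈ R^(3×2). The projector onto W = col(U) is P = U (U^T U)^(-1) U^T.
Compute U^T U =
  [13, 2]
  [2, 12],
and U^T v = (3, 6).
Solve U^T U · c = U^T v for the coefficients: c = (3/19, 9/19). The projection is proj_W(v) = U c.
Check: (v - proj_W(v)) · u_1 = 0  (should be 0).
Check: (v - proj_W(v)) · u_2 = 0  (should be 0).
Result: proj_W(v) = (12/19, -18/19, 27/19).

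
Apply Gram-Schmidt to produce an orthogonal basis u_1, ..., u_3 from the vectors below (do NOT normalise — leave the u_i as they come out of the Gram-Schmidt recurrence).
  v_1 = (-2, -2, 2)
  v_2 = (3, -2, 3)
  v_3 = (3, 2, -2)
Orthogonal basis:
  u_1 = (-2, -2, 2)
  u_2 = (11/3, -4/3, 7/3)
  u_3 = (1/62, -3/31, -5/62)

Apply the Gram-Schmidt recurrence
  u_1 = v_1
  u_i = v_i − Σ_{j<i} ((v_i · u_j) / (u_j · u_j)) · u_j.

Step by step this gives:
  u_1 = (-2, -2, 2)
  u_2 = (11/3, -4/3, 7/3)
  u_3 = (1/62, -3/31, -5/62)

Orthogonality check:
  u_2 · u_1 = 0 (should be 0)
  u_3 · u_1 = 0 (should be 0)
  u_3 · u_2 = 0 (should be 0)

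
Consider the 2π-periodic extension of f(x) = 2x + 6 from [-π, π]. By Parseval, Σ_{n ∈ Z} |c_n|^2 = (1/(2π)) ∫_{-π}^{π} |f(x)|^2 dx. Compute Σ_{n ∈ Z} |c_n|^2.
Σ |c_n|^2 = 4π^2/3 + 36

Expand and integrate term by term over [-π, π]:
  ∫ (2x)^2 dx = 4·(2π^3/3); ∫ 2·2·(6)·x dx = 0 (odd integrand); ∫ 6^2 dx = 36·2π.
So (1/(2π)) ∫_{-π}^{π} (2x + 6)^2 dx = 4π^2/3 + 36 = 4π^2/3 + 36.
Parseval ⇒ Σ |c_n|^2 = 4π^2/3 + 36.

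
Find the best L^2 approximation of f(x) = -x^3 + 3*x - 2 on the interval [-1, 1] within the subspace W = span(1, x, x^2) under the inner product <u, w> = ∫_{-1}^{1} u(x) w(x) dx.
g(x) = 12*x/5 - 2

The best approximation g ∈ W is the orthogonal projection of f onto W. Writing g = a_0 + a_1 x + a_2 x^2, the coefficients solve the normal equations G · a = b where
  G_{ij} = <φ_i, φ_j> and b_i = <f, φ_i>, with φ_0 = 1, φ_1 = x, φ_2 = x^2.
G =
  [2, 0, 2/3]
  [0, 2/3, 0]
  [2/3, 0, 2/5],
b = (-4, 8/5, -4/3).
Solving gives a_0 = -2, a_1 = 12/5, a_2 = 0, so
  g(x) = 12*x/5 - 2.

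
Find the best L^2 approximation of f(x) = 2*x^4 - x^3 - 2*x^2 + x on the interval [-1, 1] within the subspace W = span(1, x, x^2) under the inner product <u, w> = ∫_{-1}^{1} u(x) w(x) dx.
g(x) = -2*x^2/7 + 2*x/5 - 6/35

The best approximation g ∈ W is the orthogonal projection of f onto W. Writing g = a_0 + a_1 x + a_2 x^2, the coefficients solve the normal equations G · a = b where
  G_{ij} = <φ_i, φ_j> and b_i = <f, φ_i>, with φ_0 = 1, φ_1 = x, φ_2 = x^2.
G =
  [2, 0, 2/3]
  [0, 2/3, 0]
  [2/3, 0, 2/5],
b = (-8/15, 4/15, -8/35).
Solving gives a_0 = -6/35, a_1 = 2/5, a_2 = -2/7, so
  g(x) = -2*x^2/7 + 2*x/5 - 6/35.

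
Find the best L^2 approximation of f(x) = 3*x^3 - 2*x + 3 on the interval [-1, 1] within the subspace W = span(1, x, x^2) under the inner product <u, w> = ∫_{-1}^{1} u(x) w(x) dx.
g(x) = 3 - x/5

The best approximation g ∈ W is the orthogonal projection of f onto W. Writing g = a_0 + a_1 x + a_2 x^2, the coefficients solve the normal equations G · a = b where
  G_{ij} = <φ_i, φ_j> and b_i = <f, φ_i>, with φ_0 = 1, φ_1 = x, φ_2 = x^2.
G =
  [2, 0, 2/3]
  [0, 2/3, 0]
  [2/3, 0, 2/5],
b = (6, -2/15, 2).
Solving gives a_0 = 3, a_1 = -1/5, a_2 = 0, so
  g(x) = 3 - x/5.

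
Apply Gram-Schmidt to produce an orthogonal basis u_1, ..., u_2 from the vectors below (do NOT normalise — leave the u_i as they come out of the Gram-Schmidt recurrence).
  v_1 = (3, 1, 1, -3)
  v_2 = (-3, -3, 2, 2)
Orthogonal basis:
  u_1 = (3, 1, 1, -3)
  u_2 = (-3/5, -11/5, 14/5, -2/5)

Apply the Gram-Schmidt recurrence
  u_1 = v_1
  u_i = v_i − Σ_{j<i} ((v_i · u_j) / (u_j · u_j)) · u_j.

Step by step this gives:
  u_1 = (3, 1, 1, -3)
  u_2 = (-3/5, -11/5, 14/5, -2/5)

Orthogonality check:
  u_2 · u_1 = 0 (should be 0)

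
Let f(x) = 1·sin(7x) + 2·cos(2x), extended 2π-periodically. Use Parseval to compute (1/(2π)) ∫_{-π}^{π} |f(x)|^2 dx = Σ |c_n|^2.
Σ |c_n|^2 = 5/2

Expand |f|^2 and use orthogonality of {sin(nx), cos(mx)} on [-π, π]:
  ∫_{-π}^{π} sin(nx)^2 dx = π, ∫ cos(mx)^2 dx = π, and cross terms integrate to 0.
So ∫_{-π}^{π} f(x)^2 dx = 1^2 · π + 2^2 · π = (1 + 4)π.
Divide by 2π: (1 + 4)/2 = 5/2.
By Parseval, this equals Σ |c_n|^2.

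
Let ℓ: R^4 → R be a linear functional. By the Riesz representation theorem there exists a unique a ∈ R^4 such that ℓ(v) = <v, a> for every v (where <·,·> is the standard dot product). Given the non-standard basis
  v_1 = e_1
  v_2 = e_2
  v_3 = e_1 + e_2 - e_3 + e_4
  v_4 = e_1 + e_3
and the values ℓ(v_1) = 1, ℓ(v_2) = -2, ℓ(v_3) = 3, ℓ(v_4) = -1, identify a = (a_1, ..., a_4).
a = (1, -2, -2, 2)

Write a = (a_1, ..., a_4) in the standard basis. For each basis vector v_i, ℓ(v_i) = <v_i, a> is a linear equation in the a_j's. Collect the n equations into a matrix system V a = ℓ, where row i of V is v_i (expressed in the standard basis). Since V is invertible (lower-triangular with 1s on the diagonal, up to permutation), solve by back-substitution:
  V =
[[1, 0, 0, 0],
 [0, 1, 0, 0],
 [1, 1, -1, 1],
 [1, 0, 1, 0]]
  V a = (1, -2, 3, -1)
Solving gives a = (1, -2, -2, 2).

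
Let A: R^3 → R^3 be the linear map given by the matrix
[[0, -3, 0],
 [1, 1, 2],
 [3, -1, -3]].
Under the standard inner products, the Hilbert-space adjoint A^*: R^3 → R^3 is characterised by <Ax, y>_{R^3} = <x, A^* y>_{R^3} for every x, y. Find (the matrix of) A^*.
A^* = A^T =
[[0, 1, 3],
 [-3, 1, -1],
 [0, 2, -3]]

For real matrices with standard dot products, the defining identity <Ax, y> = <x, A^* y> gives (Ax)^T y = x^T (A^*) y, i.e. x^T A^T y = x^T (A^*) y. Since this holds for all x, y, we must have A^* = A^T. Therefore
A^* =
[[0, 1, 3],
 [-3, 1, -1],
 [0, 2, -3]].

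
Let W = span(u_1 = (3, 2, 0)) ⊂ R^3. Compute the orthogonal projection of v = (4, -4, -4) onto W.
proj_W(v) = (12/13, 8/13, 0)

Set up U = [u_1 | ... | u_1] ∈ R^(3×1). The projector onto W = col(U) is P = U (U^T U)^(-1) U^T.
Compute U^T U =
  [13],
and U^T v = (4).
Solve U^T U · c = U^T v for the coefficients: c = (4/13). The projection is proj_W(v) = U c.
Check: (v - proj_W(v)) · u_1 = 0  (should be 0).
Result: proj_W(v) = (12/13, 8/13, 0).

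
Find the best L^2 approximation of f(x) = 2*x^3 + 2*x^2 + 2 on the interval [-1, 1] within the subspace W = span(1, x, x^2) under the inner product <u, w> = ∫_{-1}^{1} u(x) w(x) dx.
g(x) = 2*x^2 + 6*x/5 + 2

The best approximation g ∈ W is the orthogonal projection of f onto W. Writing g = a_0 + a_1 x + a_2 x^2, the coefficients solve the normal equations G · a = b where
  G_{ij} = <φ_i, φ_j> and b_i = <f, φ_i>, with φ_0 = 1, φ_1 = x, φ_2 = x^2.
G =
  [2, 0, 2/3]
  [0, 2/3, 0]
  [2/3, 0, 2/5],
b = (16/3, 4/5, 32/15).
Solving gives a_0 = 2, a_1 = 6/5, a_2 = 2, so
  g(x) = 2*x^2 + 6*x/5 + 2.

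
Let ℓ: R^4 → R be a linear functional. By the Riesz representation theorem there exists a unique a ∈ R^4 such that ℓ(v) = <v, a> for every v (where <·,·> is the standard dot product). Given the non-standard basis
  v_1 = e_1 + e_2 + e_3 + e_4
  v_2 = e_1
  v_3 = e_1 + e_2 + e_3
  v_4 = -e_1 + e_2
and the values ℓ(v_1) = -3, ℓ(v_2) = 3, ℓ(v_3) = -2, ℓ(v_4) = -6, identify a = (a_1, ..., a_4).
a = (3, -3, -2, -1)

Write a = (a_1, ..., a_4) in the standard basis. For each basis vector v_i, ℓ(v_i) = <v_i, a> is a linear equation in the a_j's. Collect the n equations into a matrix system V a = ℓ, where row i of V is v_i (expressed in the standard basis). Since V is invertible (lower-triangular with 1s on the diagonal, up to permutation), solve by back-substitution:
  V =
[[1, 1, 1, 1],
 [1, 0, 0, 0],
 [1, 1, 1, 0],
 [-1, 1, 0, 0]]
  V a = (-3, 3, -2, -6)
Solving gives a = (3, -3, -2, -1).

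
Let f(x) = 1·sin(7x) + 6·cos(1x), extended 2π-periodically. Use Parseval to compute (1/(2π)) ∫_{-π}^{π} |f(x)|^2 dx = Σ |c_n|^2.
Σ |c_n|^2 = 37/2

Expand |f|^2 and use orthogonality of {sin(nx), cos(mx)} on [-π, π]:
  ∫_{-π}^{π} sin(nx)^2 dx = π, ∫ cos(mx)^2 dx = π, and cross terms integrate to 0.
So ∫_{-π}^{π} f(x)^2 dx = 1^2 · π + 6^2 · π = (1 + 36)π.
Divide by 2π: (1 + 36)/2 = 37/2.
By Parseval, this equals Σ |c_n|^2.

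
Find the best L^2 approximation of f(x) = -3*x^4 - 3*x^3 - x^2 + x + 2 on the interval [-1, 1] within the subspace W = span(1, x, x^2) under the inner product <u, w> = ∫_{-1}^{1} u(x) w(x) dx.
g(x) = -25*x^2/7 - 4*x/5 + 79/35

The best approximation g ∈ W is the orthogonal projection of f onto W. Writing g = a_0 + a_1 x + a_2 x^2, the coefficients solve the normal equations G · a = b where
  G_{ij} = <φ_i, φ_j> and b_i = <f, φ_i>, with φ_0 = 1, φ_1 = x, φ_2 = x^2.
G =
  [2, 0, 2/3]
  [0, 2/3, 0]
  [2/3, 0, 2/5],
b = (32/15, -8/15, 8/105).
Solving gives a_0 = 79/35, a_1 = -4/5, a_2 = -25/7, so
  g(x) = -25*x^2/7 - 4*x/5 + 79/35.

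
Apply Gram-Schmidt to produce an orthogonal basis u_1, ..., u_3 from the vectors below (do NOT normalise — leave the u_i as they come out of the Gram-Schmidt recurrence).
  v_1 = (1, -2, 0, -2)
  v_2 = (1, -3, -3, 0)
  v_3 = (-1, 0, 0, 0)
Orthogonal basis:
  u_1 = (1, -2, 0, -2)
  u_2 = (2/9, -13/9, -3, 14/9)
  u_3 = (-54/61, -15/61, -3/61, -12/61)

Apply the Gram-Schmidt recurrence
  u_1 = v_1
  u_i = v_i − Σ_{j<i} ((v_i · u_j) / (u_j · u_j)) · u_j.

Step by step this gives:
  u_1 = (1, -2, 0, -2)
  u_2 = (2/9, -13/9, -3, 14/9)
  u_3 = (-54/61, -15/61, -3/61, -12/61)

Orthogonality check:
  u_2 · u_1 = 0 (should be 0)
  u_3 · u_1 = 0 (should be 0)
  u_3 · u_2 = 0 (should be 0)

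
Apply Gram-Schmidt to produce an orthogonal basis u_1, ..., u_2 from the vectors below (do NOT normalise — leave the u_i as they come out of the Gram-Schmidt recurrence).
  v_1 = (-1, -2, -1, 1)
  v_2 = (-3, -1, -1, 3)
Orthogonal basis:
  u_1 = (-1, -2, -1, 1)
  u_2 = (-12/7, 11/7, 2/7, 12/7)

Apply the Gram-Schmidt recurrence
  u_1 = v_1
  u_i = v_i − Σ_{j<i} ((v_i · u_j) / (u_j · u_j)) · u_j.

Step by step this gives:
  u_1 = (-1, -2, -1, 1)
  u_2 = (-12/7, 11/7, 2/7, 12/7)

Orthogonality check:
  u_2 · u_1 = 0 (should be 0)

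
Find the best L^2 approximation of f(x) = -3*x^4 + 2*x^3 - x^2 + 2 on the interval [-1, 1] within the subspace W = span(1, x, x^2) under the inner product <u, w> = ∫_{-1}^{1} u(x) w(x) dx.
g(x) = -25*x^2/7 + 6*x/5 + 79/35

The best approximation g ∈ W is the orthogonal projection of f onto W. Writing g = a_0 + a_1 x + a_2 x^2, the coefficients solve the normal equations G · a = b where
  G_{ij} = <φ_i, φ_j> and b_i = <f, φ_i>, with φ_0 = 1, φ_1 = x, φ_2 = x^2.
G =
  [2, 0, 2/3]
  [0, 2/3, 0]
  [2/3, 0, 2/5],
b = (32/15, 4/5, 8/105).
Solving gives a_0 = 79/35, a_1 = 6/5, a_2 = -25/7, so
  g(x) = -25*x^2/7 + 6*x/5 + 79/35.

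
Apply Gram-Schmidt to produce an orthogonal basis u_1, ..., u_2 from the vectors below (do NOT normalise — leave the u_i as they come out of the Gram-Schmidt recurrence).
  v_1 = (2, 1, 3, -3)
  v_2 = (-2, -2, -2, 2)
Orthogonal basis:
  u_1 = (2, 1, 3, -3)
  u_2 = (-10/23, -28/23, 8/23, -8/23)

Apply the Gram-Schmidt recurrence
  u_1 = v_1
  u_i = v_i − Σ_{j<i} ((v_i · u_j) / (u_j · u_j)) · u_j.

Step by step this gives:
  u_1 = (2, 1, 3, -3)
  u_2 = (-10/23, -28/23, 8/23, -8/23)

Orthogonality check:
  u_2 · u_1 = 0 (should be 0)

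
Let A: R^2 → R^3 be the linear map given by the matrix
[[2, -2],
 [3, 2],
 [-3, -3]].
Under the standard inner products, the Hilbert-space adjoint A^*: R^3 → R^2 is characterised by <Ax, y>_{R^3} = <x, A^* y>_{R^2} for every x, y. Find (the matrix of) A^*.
A^* = A^T =
[[2, 3, -3],
 [-2, 2, -3]]

For real matrices with standard dot products, the defining identity <Ax, y> = <x, A^* y> gives (Ax)^T y = x^T (A^*) y, i.e. x^T A^T y = x^T (A^*) y. Since this holds for all x, y, we must have A^* = A^T. Therefore
A^* =
[[2, 3, -3],
 [-2, 2, -3]].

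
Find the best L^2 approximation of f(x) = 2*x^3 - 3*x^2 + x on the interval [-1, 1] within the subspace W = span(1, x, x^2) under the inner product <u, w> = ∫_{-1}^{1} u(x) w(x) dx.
g(x) = -3*x^2 + 11*x/5

The best approximation g ∈ W is the orthogonal projection of f onto W. Writing g = a_0 + a_1 x + a_2 x^2, the coefficients solve the normal equations G · a = b where
  G_{ij} = <φ_i, φ_j> and b_i = <f, φ_i>, with φ_0 = 1, φ_1 = x, φ_2 = x^2.
G =
  [2, 0, 2/3]
  [0, 2/3, 0]
  [2/3, 0, 2/5],
b = (-2, 22/15, -6/5).
Solving gives a_0 = 0, a_1 = 11/5, a_2 = -3, so
  g(x) = -3*x^2 + 11*x/5.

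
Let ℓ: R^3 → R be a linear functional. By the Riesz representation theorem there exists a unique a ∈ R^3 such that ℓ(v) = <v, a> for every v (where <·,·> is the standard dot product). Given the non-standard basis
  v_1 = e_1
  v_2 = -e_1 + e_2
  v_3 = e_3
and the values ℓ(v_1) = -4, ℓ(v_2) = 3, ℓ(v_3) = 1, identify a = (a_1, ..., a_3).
a = (-4, -1, 1)

Write a = (a_1, ..., a_3) in the standard basis. For each basis vector v_i, ℓ(v_i) = <v_i, a> is a linear equation in the a_j's. Collect the n equations into a matrix system V a = ℓ, where row i of V is v_i (expressed in the standard basis). Since V is invertible (lower-triangular with 1s on the diagonal, up to permutation), solve by back-substitution:
  V =
[[1, 0, 0],
 [-1, 1, 0],
 [0, 0, 1]]
  V a = (-4, 3, 1)
Solving gives a = (-4, -1, 1).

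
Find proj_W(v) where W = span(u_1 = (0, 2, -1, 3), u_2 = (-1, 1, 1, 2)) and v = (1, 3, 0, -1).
proj_W(v) = (3/7, 3/7, -6/7, 3/7)

Set up U = [u_1 | ... | u_2] ∈ R^(4×2). The projector onto W = col(U) is P = U (U^T U)^(-1) U^T.
Compute U^T U =
  [14, 7]
  [7, 7],
and U^T v = (3, 0).
Solve U^T U · c = U^T v for the coefficients: c = (3/7, -3/7). The projection is proj_W(v) = U c.
Check: (v - proj_W(v)) · u_1 = 0  (should be 0).
Check: (v - proj_W(v)) · u_2 = 0  (should be 0).
Result: proj_W(v) = (3/7, 3/7, -6/7, 3/7).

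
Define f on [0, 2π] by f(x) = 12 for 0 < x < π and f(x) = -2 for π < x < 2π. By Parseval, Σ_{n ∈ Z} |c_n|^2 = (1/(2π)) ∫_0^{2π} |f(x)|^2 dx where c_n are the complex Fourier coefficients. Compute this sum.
Σ |c_n|^2 = 74

Parseval equates the L^2 energy of f (normalised by 1/(2π)) with the ℓ^2 sum of its Fourier coefficients: (1/(2π)) ∫_0^{2π} |f|^2 = Σ |c_n|^2.
Compute the left side: (1/(2π)) [∫_0^π 12^2 dx + ∫_π^{2π} (-2)^2 dx] = (1/(2π)) · (144π + 4π) = (144 + 4)/2 = 74.
So Σ_{n ∈ Z} |c_n|^2 = 74.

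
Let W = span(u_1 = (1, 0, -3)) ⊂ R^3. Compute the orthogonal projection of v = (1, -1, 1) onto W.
proj_W(v) = (-1/5, 0, 3/5)

Set up U = [u_1 | ... | u_1] ∈ R^(3×1). The projector onto W = col(U) is P = U (U^T U)^(-1) U^T.
Compute U^T U =
  [10],
and U^T v = (-2).
Solve U^T U · c = U^T v for the coefficients: c = (-1/5). The projection is proj_W(v) = U c.
Check: (v - proj_W(v)) · u_1 = 0  (should be 0).
Result: proj_W(v) = (-1/5, 0, 3/5).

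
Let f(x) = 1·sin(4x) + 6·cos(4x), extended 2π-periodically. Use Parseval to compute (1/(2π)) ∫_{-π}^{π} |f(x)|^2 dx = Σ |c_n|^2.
Σ |c_n|^2 = 37/2

Expand |f|^2 and use orthogonality of {sin(nx), cos(mx)} on [-π, π]:
  ∫_{-π}^{π} sin(nx)^2 dx = π, ∫ cos(mx)^2 dx = π, and cross terms integrate to 0.
So ∫_{-π}^{π} f(x)^2 dx = 1^2 · π + 6^2 · π = (1 + 36)π.
Divide by 2π: (1 + 36)/2 = 37/2.
By Parseval, this equals Σ |c_n|^2.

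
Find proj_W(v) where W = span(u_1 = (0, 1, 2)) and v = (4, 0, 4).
proj_W(v) = (0, 8/5, 16/5)

Set up U = [u_1 | ... | u_1] ∈ R^(3×1). The projector onto W = col(U) is P = U (U^T U)^(-1) U^T.
Compute U^T U =
  [5],
and U^T v = (8).
Solve U^T U · c = U^T v for the coefficients: c = (8/5). The projection is proj_W(v) = U c.
Check: (v - proj_W(v)) · u_1 = 0  (should be 0).
Result: proj_W(v) = (0, 8/5, 16/5).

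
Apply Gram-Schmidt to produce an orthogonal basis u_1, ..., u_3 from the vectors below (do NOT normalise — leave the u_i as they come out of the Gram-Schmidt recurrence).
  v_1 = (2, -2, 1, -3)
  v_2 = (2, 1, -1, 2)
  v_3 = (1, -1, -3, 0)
Orthogonal basis:
  u_1 = (2, -2, 1, -3)
  u_2 = (23/9, 4/9, -13/18, 7/6)
  u_3 = (-59/155, -172/155, -418/155, -64/155)

Apply the Gram-Schmidt recurrence
  u_1 = v_1
  u_i = v_i − Σ_{j<i} ((v_i · u_j) / (u_j · u_j)) · u_j.

Step by step this gives:
  u_1 = (2, -2, 1, -3)
  u_2 = (23/9, 4/9, -13/18, 7/6)
  u_3 = (-59/155, -172/155, -418/155, -64/155)

Orthogonality check:
  u_2 · u_1 = 0 (should be 0)
  u_3 · u_1 = 0 (should be 0)
  u_3 · u_2 = 0 (should be 0)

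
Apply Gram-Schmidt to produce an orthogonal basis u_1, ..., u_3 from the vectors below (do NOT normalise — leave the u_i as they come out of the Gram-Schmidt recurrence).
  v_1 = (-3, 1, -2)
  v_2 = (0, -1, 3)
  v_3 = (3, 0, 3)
Orthogonal basis:
  u_1 = (-3, 1, -2)
  u_2 = (-3/2, -1/2, 2)
  u_3 = (12/91, 108/91, 36/91)

Apply the Gram-Schmidt recurrence
  u_1 = v_1
  u_i = v_i − Σ_{j<i} ((v_i · u_j) / (u_j · u_j)) · u_j.

Step by step this gives:
  u_1 = (-3, 1, -2)
  u_2 = (-3/2, -1/2, 2)
  u_3 = (12/91, 108/91, 36/91)

Orthogonality check:
  u_2 · u_1 = 0 (should be 0)
  u_3 · u_1 = 0 (should be 0)
  u_3 · u_2 = 0 (should be 0)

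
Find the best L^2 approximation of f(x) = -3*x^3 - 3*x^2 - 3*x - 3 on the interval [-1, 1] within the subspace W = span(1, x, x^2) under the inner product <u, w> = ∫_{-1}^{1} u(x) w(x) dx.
g(x) = -3*x^2 - 24*x/5 - 3

The best approximation g ∈ W is the orthogonal projection of f onto W. Writing g = a_0 + a_1 x + a_2 x^2, the coefficients solve the normal equations G · a = b where
  G_{ij} = <φ_i, φ_j> and b_i = <f, φ_i>, with φ_0 = 1, φ_1 = x, φ_2 = x^2.
G =
  [2, 0, 2/3]
  [0, 2/3, 0]
  [2/3, 0, 2/5],
b = (-8, -16/5, -16/5).
Solving gives a_0 = -3, a_1 = -24/5, a_2 = -3, so
  g(x) = -3*x^2 - 24*x/5 - 3.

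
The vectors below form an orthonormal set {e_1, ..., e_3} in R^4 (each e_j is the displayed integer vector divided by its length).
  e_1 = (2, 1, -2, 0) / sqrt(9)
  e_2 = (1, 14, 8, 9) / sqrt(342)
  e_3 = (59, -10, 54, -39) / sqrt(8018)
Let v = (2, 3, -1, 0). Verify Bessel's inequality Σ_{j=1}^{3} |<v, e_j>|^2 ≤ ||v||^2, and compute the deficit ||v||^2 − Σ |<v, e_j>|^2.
Σ |<v, e_j>|^2 = 2729/211; ||v||^2 = 14; deficit = 225/211

Write each e_j = u_j / sqrt(<u_j, u_j>) where u_j is the displayed integer vector. Then <v, e_j> = <v, u_j> / sqrt(<u_j, u_j>), so |<v, e_j>|^2 = <v, u_j>^2 / <u_j, u_j>.
Coefficients: <v, e_1> = 9/sqrt(9), <v, e_2> = 36/sqrt(342), <v, e_3> = 34/sqrt(8018).
Square and sum: Σ |<v, e_j>|^2 = 2729/211.
Compute ||v||^2 = v·v = 14.
Deficit = 14 − 2729/211 = 225/211 ≥ 0, confirming Bessel's inequality. (The deficit equals ||v − Σ <v,e_j> e_j||^2, the squared distance from v to span{e_j}.)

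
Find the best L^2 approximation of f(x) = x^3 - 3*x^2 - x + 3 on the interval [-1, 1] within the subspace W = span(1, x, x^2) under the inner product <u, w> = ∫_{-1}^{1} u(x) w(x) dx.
g(x) = -3*x^2 - 2*x/5 + 3

The best approximation g ∈ W is the orthogonal projection of f onto W. Writing g = a_0 + a_1 x + a_2 x^2, the coefficients solve the normal equations G · a = b where
  G_{ij} = <φ_i, φ_j> and b_i = <f, φ_i>, with φ_0 = 1, φ_1 = x, φ_2 = x^2.
G =
  [2, 0, 2/3]
  [0, 2/3, 0]
  [2/3, 0, 2/5],
b = (4, -4/15, 4/5).
Solving gives a_0 = 3, a_1 = -2/5, a_2 = -3, so
  g(x) = -3*x^2 - 2*x/5 + 3.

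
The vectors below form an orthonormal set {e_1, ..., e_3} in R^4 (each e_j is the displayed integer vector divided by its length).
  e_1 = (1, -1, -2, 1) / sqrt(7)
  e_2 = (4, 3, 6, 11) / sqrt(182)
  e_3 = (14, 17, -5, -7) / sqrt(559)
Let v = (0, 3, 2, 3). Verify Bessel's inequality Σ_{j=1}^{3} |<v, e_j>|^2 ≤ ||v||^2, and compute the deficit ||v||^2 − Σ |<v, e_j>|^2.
Σ |<v, e_j>|^2 = 818/43; ||v||^2 = 22; deficit = 128/43

Write each e_j = u_j / sqrt(<u_j, u_j>) where u_j is the displayed integer vector. Then <v, e_j> = <v, u_j> / sqrt(<u_j, u_j>), so |<v, e_j>|^2 = <v, u_j>^2 / <u_j, u_j>.
Coefficients: <v, e_1> = -4/sqrt(7), <v, e_2> = 54/sqrt(182), <v, e_3> = 20/sqrt(559).
Square and sum: Σ |<v, e_j>|^2 = 818/43.
Compute ||v||^2 = v·v = 22.
Deficit = 22 − 818/43 = 128/43 ≥ 0, confirming Bessel's inequality. (The deficit equals ||v − Σ <v,e_j> e_j||^2, the squared distance from v to span{e_j}.)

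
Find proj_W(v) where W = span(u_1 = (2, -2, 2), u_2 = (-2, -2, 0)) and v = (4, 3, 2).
proj_W(v) = (9/2, 5/2, 1)

Set up U = [u_1 | ... | u_2] ∈ R^(3×2). The projector onto W = col(U) is P = U (U^T U)^(-1) U^T.
Compute U^T U =
  [12, 0]
  [0, 8],
and U^T v = (6, -14).
Solve U^T U · c = U^T v for the coefficients: c = (1/2, -7/4). The projection is proj_W(v) = U c.
Check: (v - proj_W(v)) · u_1 = 0  (should be 0).
Check: (v - proj_W(v)) · u_2 = 0  (should be 0).
Result: proj_W(v) = (9/2, 5/2, 1).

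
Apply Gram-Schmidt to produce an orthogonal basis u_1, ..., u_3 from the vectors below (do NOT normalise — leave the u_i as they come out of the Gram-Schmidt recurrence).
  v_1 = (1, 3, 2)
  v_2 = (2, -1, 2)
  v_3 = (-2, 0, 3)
Orthogonal basis:
  u_1 = (1, 3, 2)
  u_2 = (25/14, -23/14, 11/7)
  u_3 = (-296/117, -74/117, 259/117)

Apply the Gram-Schmidt recurrence
  u_1 = v_1
  u_i = v_i − Σ_{j<i} ((v_i · u_j) / (u_j · u_j)) · u_j.

Step by step this gives:
  u_1 = (1, 3, 2)
  u_2 = (25/14, -23/14, 11/7)
  u_3 = (-296/117, -74/117, 259/117)

Orthogonality check:
  u_2 · u_1 = 0 (should be 0)
  u_3 · u_1 = 0 (should be 0)
  u_3 · u_2 = 0 (should be 0)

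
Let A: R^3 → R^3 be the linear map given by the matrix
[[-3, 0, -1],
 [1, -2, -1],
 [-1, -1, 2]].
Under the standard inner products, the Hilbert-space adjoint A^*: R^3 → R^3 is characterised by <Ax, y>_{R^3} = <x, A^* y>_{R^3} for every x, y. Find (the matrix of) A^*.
A^* = A^T =
[[-3, 1, -1],
 [0, -2, -1],
 [-1, -1, 2]]

For real matrices with standard dot products, the defining identity <Ax, y> = <x, A^* y> gives (Ax)^T y = x^T (A^*) y, i.e. x^T A^T y = x^T (A^*) y. Since this holds for all x, y, we must have A^* = A^T. Therefore
A^* =
[[-3, 1, -1],
 [0, -2, -1],
 [-1, -1, 2]].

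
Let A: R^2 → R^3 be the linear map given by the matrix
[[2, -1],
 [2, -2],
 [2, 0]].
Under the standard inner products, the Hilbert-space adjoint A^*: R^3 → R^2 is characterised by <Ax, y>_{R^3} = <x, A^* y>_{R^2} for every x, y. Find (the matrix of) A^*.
A^* = A^T =
[[2, 2, 2],
 [-1, -2, 0]]

For real matrices with standard dot products, the defining identity <Ax, y> = <x, A^* y> gives (Ax)^T y = x^T (A^*) y, i.e. x^T A^T y = x^T (A^*) y. Since this holds for all x, y, we must have A^* = A^T. Therefore
A^* =
[[2, 2, 2],
 [-1, -2, 0]].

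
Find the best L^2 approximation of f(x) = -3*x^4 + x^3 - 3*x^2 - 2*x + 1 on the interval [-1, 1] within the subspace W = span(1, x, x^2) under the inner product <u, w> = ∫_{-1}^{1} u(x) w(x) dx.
g(x) = -39*x^2/7 - 7*x/5 + 44/35

The best approximation g ∈ W is the orthogonal projection of f onto W. Writing g = a_0 + a_1 x + a_2 x^2, the coefficients solve the normal equations G · a = b where
  G_{ij} = <φ_i, φ_j> and b_i = <f, φ_i>, with φ_0 = 1, φ_1 = x, φ_2 = x^2.
G =
  [2, 0, 2/3]
  [0, 2/3, 0]
  [2/3, 0, 2/5],
b = (-6/5, -14/15, -146/105).
Solving gives a_0 = 44/35, a_1 = -7/5, a_2 = -39/7, so
  g(x) = -39*x^2/7 - 7*x/5 + 44/35.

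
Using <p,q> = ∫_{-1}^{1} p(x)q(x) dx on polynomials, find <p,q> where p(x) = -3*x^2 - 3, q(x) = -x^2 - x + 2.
<p,q> = -64/5

Expand the product: p(x)·q(x) = 3*x^4 + 3*x^3 - 3*x^2 + 3*x - 6.
∫_{-1}^{1} of each monomial x^k gives [2/(k+1) if k even, 0 if k odd]. Integrating term-by-term (or equivalently evaluating the antiderivative F(x) = 3*x^5/5 + 3*x^4/4 - x^3 + 3*x^2/2 - 6*x at the endpoints):
  F(1) − F(−1) = -83/20 − (173/20) = -64/5.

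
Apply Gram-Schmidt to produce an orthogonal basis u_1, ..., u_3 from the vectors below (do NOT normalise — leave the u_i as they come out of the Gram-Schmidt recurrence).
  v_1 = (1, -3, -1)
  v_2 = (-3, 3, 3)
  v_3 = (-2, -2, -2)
Orthogonal basis:
  u_1 = (1, -3, -1)
  u_2 = (-18/11, -12/11, 18/11)
  u_3 = (-2, 0, -2)

Apply the Gram-Schmidt recurrence
  u_1 = v_1
  u_i = v_i − Σ_{j<i} ((v_i · u_j) / (u_j · u_j)) · u_j.

Step by step this gives:
  u_1 = (1, -3, -1)
  u_2 = (-18/11, -12/11, 18/11)
  u_3 = (-2, 0, -2)

Orthogonality check:
  u_2 · u_1 = 0 (should be 0)
  u_3 · u_1 = 0 (should be 0)
  u_3 · u_2 = 0 (should be 0)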